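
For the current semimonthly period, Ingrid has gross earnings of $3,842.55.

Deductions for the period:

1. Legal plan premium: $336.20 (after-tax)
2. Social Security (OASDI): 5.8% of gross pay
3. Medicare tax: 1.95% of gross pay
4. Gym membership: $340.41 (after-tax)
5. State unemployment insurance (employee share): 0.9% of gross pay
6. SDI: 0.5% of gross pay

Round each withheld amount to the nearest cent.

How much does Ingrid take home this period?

SDI: $3,842.55 × 0.005 = $19.21
State unemployment insurance (employee share): $3,842.55 × 0.009 = $34.58
Social Security (OASDI): $3,842.55 × 0.058 = $222.87
Medicare tax: $3,842.55 × 0.0195 = $74.93
Gym membership: $340.41
Legal plan premium: $336.20
Total deductions = $19.21 + $34.58 + $222.87 + $74.93 + $340.41 + $336.20 = $1,028.20
Net pay = $3,842.55 − $1,028.20 = $2,814.35

$2,814.35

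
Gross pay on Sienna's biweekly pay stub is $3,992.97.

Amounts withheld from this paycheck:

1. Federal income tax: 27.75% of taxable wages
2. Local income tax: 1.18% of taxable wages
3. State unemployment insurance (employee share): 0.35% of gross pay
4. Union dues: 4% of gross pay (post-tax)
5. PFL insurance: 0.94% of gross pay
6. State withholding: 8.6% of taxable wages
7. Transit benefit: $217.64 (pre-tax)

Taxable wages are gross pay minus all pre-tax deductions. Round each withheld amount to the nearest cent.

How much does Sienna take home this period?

$2,147.22

Transit benefit: $217.64
Taxable wages = $3,992.97 − $217.64 = $3,775.33
State withholding: $3,775.33 × 0.086 = $324.68
Local income tax: $3,775.33 × 0.0118 = $44.55
Federal income tax: $3,775.33 × 0.2775 = $1,047.65
State unemployment insurance (employee share): $3,992.97 × 0.0035 = $13.98
PFL insurance: $3,992.97 × 0.0094 = $37.53
Union dues: $3,992.97 × 0.04 = $159.72
Total deductions = $217.64 + $324.68 + $44.55 + $1,047.65 + $13.98 + $37.53 + $159.72 = $1,845.75
Net pay = $3,992.97 − $1,845.75 = $2,147.22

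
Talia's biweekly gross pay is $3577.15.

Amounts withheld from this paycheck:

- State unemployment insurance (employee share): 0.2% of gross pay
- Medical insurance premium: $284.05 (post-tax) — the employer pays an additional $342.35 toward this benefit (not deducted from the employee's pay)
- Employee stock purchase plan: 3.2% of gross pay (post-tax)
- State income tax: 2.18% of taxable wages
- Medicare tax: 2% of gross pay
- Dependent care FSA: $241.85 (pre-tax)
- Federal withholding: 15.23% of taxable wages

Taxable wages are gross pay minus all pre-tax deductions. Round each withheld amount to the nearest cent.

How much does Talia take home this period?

$2277.41

Dependent care FSA: $241.85
Taxable wages = $3577.15 − $241.85 = $3335.30
State income tax: $3335.30 × 0.0218 = $72.71
Federal withholding: $3335.30 × 0.1523 = $507.97
State unemployment insurance (employee share): $3577.15 × 0.002 = $7.15
Medicare tax: $3577.15 × 0.02 = $71.54
Employee stock purchase plan: $3577.15 × 0.032 = $114.47
Medical insurance premium: $284.05
(Employer's $342.35 toward medical insurance premium is not withheld from the employee.)
Total deductions = $241.85 + $72.71 + $507.97 + $7.15 + $71.54 + $114.47 + $284.05 = $1299.74
Net pay = $3577.15 − $1299.74 = $2277.41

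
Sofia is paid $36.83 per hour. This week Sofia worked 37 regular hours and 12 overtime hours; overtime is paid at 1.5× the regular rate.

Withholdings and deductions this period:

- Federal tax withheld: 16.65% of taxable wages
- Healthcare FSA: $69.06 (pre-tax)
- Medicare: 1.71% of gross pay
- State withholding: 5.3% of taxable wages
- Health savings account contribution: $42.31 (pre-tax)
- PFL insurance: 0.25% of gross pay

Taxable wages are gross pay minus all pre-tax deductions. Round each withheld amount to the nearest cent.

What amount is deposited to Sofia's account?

Regular pay: 37 × $36.83 = $1362.71
Overtime pay: 12 × $36.83 × 1.5 = $662.94
Gross pay = $1362.71 + $662.94 = $2025.65
Health savings account contribution: $42.31
Healthcare FSA: $69.06
Pre-tax total = $42.31 + $69.06 = $111.37
Taxable wages = $2025.65 − $111.37 = $1914.28
State withholding: $1914.28 × 0.053 = $101.46
Federal tax withheld: $1914.28 × 0.1665 = $318.73
Medicare: $2025.65 × 0.0171 = $34.64
PFL insurance: $2025.65 × 0.0025 = $5.06
Total deductions = $42.31 + $69.06 + $101.46 + $318.73 + $34.64 + $5.06 = $571.26
Net pay = $2025.65 − $571.26 = $1454.39

$1454.39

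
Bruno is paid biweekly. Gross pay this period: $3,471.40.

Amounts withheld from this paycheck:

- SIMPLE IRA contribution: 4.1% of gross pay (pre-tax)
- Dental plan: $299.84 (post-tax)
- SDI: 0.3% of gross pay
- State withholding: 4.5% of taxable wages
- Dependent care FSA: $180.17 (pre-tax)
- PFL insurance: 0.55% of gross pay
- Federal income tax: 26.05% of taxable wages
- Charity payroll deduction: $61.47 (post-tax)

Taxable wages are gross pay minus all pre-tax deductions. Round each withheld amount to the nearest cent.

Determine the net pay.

Dependent care FSA: $180.17
SIMPLE IRA contribution: $3,471.40 × 0.041 = $142.33
Pre-tax total = $180.17 + $142.33 = $322.50
Taxable wages = $3,471.40 − $322.50 = $3,148.90
Federal income tax: $3,148.90 × 0.2605 = $820.29
State withholding: $3,148.90 × 0.045 = $141.70
PFL insurance: $3,471.40 × 0.0055 = $19.09
SDI: $3,471.40 × 0.003 = $10.41
Charity payroll deduction: $61.47
Dental plan: $299.84
Total deductions = $180.17 + $142.33 + $820.29 + $141.70 + $19.09 + $10.41 + $61.47 + $299.84 = $1,675.30
Net pay = $3,471.40 − $1,675.30 = $1,796.10

$1,796.10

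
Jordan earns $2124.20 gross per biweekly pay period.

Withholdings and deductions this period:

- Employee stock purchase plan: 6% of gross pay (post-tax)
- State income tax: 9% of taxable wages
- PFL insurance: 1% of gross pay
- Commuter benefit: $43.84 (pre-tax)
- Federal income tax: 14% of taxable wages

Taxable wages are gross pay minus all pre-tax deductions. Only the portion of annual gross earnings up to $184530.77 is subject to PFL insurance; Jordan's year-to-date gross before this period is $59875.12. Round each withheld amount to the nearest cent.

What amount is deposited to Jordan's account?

$1453.19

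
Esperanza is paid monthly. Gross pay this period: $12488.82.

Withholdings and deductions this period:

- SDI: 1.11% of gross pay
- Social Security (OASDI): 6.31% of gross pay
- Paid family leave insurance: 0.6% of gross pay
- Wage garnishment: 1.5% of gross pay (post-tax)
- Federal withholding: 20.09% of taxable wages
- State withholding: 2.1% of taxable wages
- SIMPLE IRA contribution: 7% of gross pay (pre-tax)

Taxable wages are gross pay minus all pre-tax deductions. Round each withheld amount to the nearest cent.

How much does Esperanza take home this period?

SIMPLE IRA contribution: $12488.82 × 0.07 = $874.22
Taxable wages = $12488.82 − $874.22 = $11614.60
State withholding: $11614.60 × 0.021 = $243.91
Federal withholding: $11614.60 × 0.2009 = $2333.37
Paid family leave insurance: $12488.82 × 0.006 = $74.93
Social Security (OASDI): $12488.82 × 0.0631 = $788.04
SDI: $12488.82 × 0.0111 = $138.63
Wage garnishment: $12488.82 × 0.015 = $187.33
Total deductions = $874.22 + $243.91 + $2333.37 + $74.93 + $788.04 + $138.63 + $187.33 = $4640.43
Net pay = $12488.82 − $4640.43 = $7848.39

$7848.39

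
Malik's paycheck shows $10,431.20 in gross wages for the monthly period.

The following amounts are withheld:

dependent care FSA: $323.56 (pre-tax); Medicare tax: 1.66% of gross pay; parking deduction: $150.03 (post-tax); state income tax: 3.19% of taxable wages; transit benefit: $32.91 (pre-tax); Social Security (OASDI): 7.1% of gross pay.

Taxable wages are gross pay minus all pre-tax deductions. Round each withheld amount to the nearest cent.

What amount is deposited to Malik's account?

Transit benefit: $32.91
Dependent care FSA: $323.56
Pre-tax total = $32.91 + $323.56 = $356.47
Taxable wages = $10,431.20 − $356.47 = $10,074.73
State income tax: $10,074.73 × 0.0319 = $321.38
Medicare tax: $10,431.20 × 0.0166 = $173.16
Social Security (OASDI): $10,431.20 × 0.071 = $740.62
Parking deduction: $150.03
Total deductions = $32.91 + $323.56 + $321.38 + $173.16 + $740.62 + $150.03 = $1,741.66
Net pay = $10,431.20 − $1,741.66 = $8,689.54

$8,689.54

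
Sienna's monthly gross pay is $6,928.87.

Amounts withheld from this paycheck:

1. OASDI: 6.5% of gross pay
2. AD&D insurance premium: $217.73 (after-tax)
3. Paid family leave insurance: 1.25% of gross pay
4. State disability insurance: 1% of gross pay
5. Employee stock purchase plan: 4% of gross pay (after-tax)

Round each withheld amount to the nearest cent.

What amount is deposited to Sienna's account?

$5,827.71

State disability insurance: $6,928.87 × 0.01 = $69.29
Paid family leave insurance: $6,928.87 × 0.0125 = $86.61
OASDI: $6,928.87 × 0.065 = $450.38
AD&D insurance premium: $217.73
Employee stock purchase plan: $6,928.87 × 0.04 = $277.15
Total deductions = $69.29 + $86.61 + $450.38 + $217.73 + $277.15 = $1,101.16
Net pay = $6,928.87 − $1,101.16 = $5,827.71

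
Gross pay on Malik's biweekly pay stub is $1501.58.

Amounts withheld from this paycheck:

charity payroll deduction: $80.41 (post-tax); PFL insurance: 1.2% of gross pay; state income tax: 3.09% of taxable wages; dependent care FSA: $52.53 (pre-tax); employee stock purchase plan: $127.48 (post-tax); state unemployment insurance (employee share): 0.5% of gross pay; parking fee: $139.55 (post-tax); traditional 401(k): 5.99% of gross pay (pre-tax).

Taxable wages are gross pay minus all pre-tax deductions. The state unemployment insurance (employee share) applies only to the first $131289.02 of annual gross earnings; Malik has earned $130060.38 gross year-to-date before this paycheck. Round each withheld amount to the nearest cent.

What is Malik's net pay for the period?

$945.51

Dependent care FSA: $52.53
Traditional 401(k): $1501.58 × 0.0599 = $89.94
Pre-tax total = $52.53 + $89.94 = $142.47
Taxable wages = $1501.58 − $142.47 = $1359.11
State income tax: $1359.11 × 0.0309 = $42.00
State unemployment insurance (employee share): only $131289.02 − $130060.38 = $1228.64 of this check is subject → $1228.64 × 0.005 = $6.14
PFL insurance: $1501.58 × 0.012 = $18.02
Employee stock purchase plan: $127.48
Parking fee: $139.55
Charity payroll deduction: $80.41
Total deductions = $52.53 + $89.94 + $42.00 + $6.14 + $18.02 + $127.48 + $139.55 + $80.41 = $556.07
Net pay = $1501.58 − $556.07 = $945.51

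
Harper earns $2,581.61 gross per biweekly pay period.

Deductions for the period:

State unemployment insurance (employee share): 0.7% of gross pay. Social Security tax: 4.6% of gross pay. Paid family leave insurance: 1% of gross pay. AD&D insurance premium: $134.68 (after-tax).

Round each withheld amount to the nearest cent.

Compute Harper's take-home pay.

$2,284.29

Paid family leave insurance: $2,581.61 × 0.01 = $25.82
State unemployment insurance (employee share): $2,581.61 × 0.007 = $18.07
Social Security tax: $2,581.61 × 0.046 = $118.75
AD&D insurance premium: $134.68
Total deductions = $25.82 + $18.07 + $118.75 + $134.68 = $297.32
Net pay = $2,581.61 − $297.32 = $2,284.29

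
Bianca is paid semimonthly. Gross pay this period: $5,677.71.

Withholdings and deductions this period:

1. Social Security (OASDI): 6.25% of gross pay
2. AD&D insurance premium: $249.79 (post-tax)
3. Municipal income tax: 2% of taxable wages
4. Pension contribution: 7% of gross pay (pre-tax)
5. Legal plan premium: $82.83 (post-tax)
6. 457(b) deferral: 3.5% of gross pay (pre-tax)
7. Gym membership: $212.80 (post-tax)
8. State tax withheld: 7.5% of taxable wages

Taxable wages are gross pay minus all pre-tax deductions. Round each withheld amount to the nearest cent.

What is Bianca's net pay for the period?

457(b) deferral: $5,677.71 × 0.035 = $198.72
Pension contribution: $5,677.71 × 0.07 = $397.44
Pre-tax total = $198.72 + $397.44 = $596.16
Taxable wages = $5,677.71 − $596.16 = $5,081.55
State tax withheld: $5,081.55 × 0.075 = $381.12
Municipal income tax: $5,081.55 × 0.02 = $101.63
Social Security (OASDI): $5,677.71 × 0.0625 = $354.86
Legal plan premium: $82.83
AD&D insurance premium: $249.79
Gym membership: $212.80
Total deductions = $198.72 + $397.44 + $381.12 + $101.63 + $354.86 + $82.83 + $249.79 + $212.80 = $1,979.19
Net pay = $5,677.71 − $1,979.19 = $3,698.52

$3,698.52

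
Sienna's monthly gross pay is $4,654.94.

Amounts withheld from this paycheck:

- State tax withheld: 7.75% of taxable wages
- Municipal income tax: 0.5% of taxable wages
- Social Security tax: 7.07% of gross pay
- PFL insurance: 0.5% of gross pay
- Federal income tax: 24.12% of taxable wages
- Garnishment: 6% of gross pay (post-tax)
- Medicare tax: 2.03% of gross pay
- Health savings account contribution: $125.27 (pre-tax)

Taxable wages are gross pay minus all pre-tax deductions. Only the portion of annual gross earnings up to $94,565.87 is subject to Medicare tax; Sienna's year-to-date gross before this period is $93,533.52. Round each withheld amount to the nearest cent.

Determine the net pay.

Health savings account contribution: $125.27
Taxable wages = $4,654.94 − $125.27 = $4,529.67
State tax withheld: $4,529.67 × 0.0775 = $351.05
Municipal income tax: $4,529.67 × 0.005 = $22.65
Federal income tax: $4,529.67 × 0.2412 = $1,092.56
Medicare tax: only $94,565.87 − $93,533.52 = $1,032.35 of this check is subject → $1,032.35 × 0.0203 = $20.96
PFL insurance: $4,654.94 × 0.005 = $23.27
Social Security tax: $4,654.94 × 0.0707 = $329.10
Garnishment: $4,654.94 × 0.06 = $279.30
Total deductions = $125.27 + $351.05 + $22.65 + $1,092.56 + $20.96 + $23.27 + $329.10 + $279.30 = $2,244.16
Net pay = $4,654.94 − $2,244.16 = $2,410.78

$2,410.78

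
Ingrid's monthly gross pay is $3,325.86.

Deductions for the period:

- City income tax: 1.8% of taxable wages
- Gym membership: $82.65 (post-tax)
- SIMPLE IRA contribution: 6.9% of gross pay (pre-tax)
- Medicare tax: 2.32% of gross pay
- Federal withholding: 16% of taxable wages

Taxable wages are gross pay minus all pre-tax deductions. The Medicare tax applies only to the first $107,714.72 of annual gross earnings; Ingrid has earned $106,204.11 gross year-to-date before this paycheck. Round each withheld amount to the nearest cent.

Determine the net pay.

$2,427.53

SIMPLE IRA contribution: $3,325.86 × 0.069 = $229.48
Taxable wages = $3,325.86 − $229.48 = $3,096.38
Federal withholding: $3,096.38 × 0.16 = $495.42
City income tax: $3,096.38 × 0.018 = $55.73
Medicare tax: only $107,714.72 − $106,204.11 = $1,510.61 of this check is subject → $1,510.61 × 0.0232 = $35.05
Gym membership: $82.65
Total deductions = $229.48 + $495.42 + $55.73 + $35.05 + $82.65 = $898.33
Net pay = $3,325.86 − $898.33 = $2,427.53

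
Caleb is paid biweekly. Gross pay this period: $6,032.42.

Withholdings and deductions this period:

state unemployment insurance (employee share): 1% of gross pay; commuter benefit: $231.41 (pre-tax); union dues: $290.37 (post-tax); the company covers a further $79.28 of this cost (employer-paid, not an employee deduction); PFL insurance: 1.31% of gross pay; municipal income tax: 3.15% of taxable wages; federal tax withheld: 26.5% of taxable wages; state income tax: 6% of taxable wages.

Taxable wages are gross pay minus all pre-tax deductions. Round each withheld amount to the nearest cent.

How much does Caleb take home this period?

$3,303.24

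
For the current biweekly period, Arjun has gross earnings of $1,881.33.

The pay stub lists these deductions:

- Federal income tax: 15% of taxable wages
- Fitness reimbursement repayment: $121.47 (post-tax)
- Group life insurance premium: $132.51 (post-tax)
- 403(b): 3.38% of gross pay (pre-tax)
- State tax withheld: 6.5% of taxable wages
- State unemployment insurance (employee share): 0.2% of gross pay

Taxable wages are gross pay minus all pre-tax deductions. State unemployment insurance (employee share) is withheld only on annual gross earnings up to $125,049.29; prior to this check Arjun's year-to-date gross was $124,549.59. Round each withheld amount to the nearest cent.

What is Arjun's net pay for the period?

$1,171.95

403(b): $1,881.33 × 0.0338 = $63.59
Taxable wages = $1,881.33 − $63.59 = $1,817.74
State tax withheld: $1,817.74 × 0.065 = $118.15
Federal income tax: $1,817.74 × 0.15 = $272.66
State unemployment insurance (employee share): only $125,049.29 − $124,549.59 = $499.70 of this check is subject → $499.70 × 0.002 = $1.00
Fitness reimbursement repayment: $121.47
Group life insurance premium: $132.51
Total deductions = $63.59 + $118.15 + $272.66 + $1.00 + $121.47 + $132.51 = $709.38
Net pay = $1,881.33 − $709.38 = $1,171.95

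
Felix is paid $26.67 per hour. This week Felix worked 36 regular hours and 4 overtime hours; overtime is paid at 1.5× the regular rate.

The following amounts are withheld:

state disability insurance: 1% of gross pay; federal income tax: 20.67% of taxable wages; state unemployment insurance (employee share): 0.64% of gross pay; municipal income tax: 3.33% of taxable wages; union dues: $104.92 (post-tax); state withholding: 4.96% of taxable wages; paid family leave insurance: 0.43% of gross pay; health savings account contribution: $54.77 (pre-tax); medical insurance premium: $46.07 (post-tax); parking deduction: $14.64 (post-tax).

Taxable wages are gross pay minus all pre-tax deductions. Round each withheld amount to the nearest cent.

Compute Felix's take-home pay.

$568.02

Regular pay: 36 × $26.67 = $960.12
Overtime pay: 4 × $26.67 × 1.5 = $160.02
Gross pay = $960.12 + $160.02 = $1120.14
Health savings account contribution: $54.77
Taxable wages = $1120.14 − $54.77 = $1065.37
Municipal income tax: $1065.37 × 0.0333 = $35.48
Federal income tax: $1065.37 × 0.2067 = $220.21
State withholding: $1065.37 × 0.0496 = $52.84
Paid family leave insurance: $1120.14 × 0.0043 = $4.82
State disability insurance: $1120.14 × 0.01 = $11.20
State unemployment insurance (employee share): $1120.14 × 0.0064 = $7.17
Union dues: $104.92
Parking deduction: $14.64
Medical insurance premium: $46.07
Total deductions = $54.77 + $35.48 + $220.21 + $52.84 + $4.82 + $11.20 + $7.17 + $104.92 + $14.64 + $46.07 = $552.12
Net pay = $1120.14 − $552.12 = $568.02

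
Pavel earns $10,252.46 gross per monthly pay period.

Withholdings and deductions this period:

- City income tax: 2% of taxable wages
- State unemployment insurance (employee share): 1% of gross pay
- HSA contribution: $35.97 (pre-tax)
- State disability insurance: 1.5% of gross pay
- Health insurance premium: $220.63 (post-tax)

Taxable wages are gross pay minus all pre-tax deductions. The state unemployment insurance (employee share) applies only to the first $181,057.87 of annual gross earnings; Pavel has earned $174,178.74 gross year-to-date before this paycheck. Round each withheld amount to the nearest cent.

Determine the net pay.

$9,568.95

HSA contribution: $35.97
Taxable wages = $10,252.46 − $35.97 = $10,216.49
City income tax: $10,216.49 × 0.02 = $204.33
State unemployment insurance (employee share): only $181,057.87 − $174,178.74 = $6,879.13 of this check is subject → $6,879.13 × 0.01 = $68.79
State disability insurance: $10,252.46 × 0.015 = $153.79
Health insurance premium: $220.63
Total deductions = $35.97 + $204.33 + $68.79 + $153.79 + $220.63 = $683.51
Net pay = $10,252.46 − $683.51 = $9,568.95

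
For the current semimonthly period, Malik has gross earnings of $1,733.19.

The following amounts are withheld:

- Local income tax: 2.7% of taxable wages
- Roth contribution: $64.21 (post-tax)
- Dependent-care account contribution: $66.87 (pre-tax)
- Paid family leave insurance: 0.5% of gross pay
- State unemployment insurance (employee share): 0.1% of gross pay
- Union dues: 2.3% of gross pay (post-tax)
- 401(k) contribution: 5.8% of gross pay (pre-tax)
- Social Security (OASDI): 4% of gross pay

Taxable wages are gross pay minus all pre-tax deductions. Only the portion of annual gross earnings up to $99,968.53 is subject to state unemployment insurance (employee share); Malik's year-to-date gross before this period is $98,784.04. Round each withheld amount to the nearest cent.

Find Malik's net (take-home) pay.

$1,340.26

401(k) contribution: $1,733.19 × 0.058 = $100.53
Dependent-care account contribution: $66.87
Pre-tax total = $100.53 + $66.87 = $167.40
Taxable wages = $1,733.19 − $167.40 = $1,565.79
Local income tax: $1,565.79 × 0.027 = $42.28
Social Security (OASDI): $1,733.19 × 0.04 = $69.33
Paid family leave insurance: $1,733.19 × 0.005 = $8.67
State unemployment insurance (employee share): only $99,968.53 − $98,784.04 = $1,184.49 of this check is subject → $1,184.49 × 0.001 = $1.18
Union dues: $1,733.19 × 0.023 = $39.86
Roth contribution: $64.21
Total deductions = $100.53 + $66.87 + $42.28 + $69.33 + $8.67 + $1.18 + $39.86 + $64.21 = $392.93
Net pay = $1,733.19 − $392.93 = $1,340.26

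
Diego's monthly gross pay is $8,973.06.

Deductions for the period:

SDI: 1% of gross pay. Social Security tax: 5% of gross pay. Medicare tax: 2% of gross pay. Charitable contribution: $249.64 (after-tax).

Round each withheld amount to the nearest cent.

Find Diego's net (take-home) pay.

SDI: $8,973.06 × 0.01 = $89.73
Social Security tax: $8,973.06 × 0.05 = $448.65
Medicare tax: $8,973.06 × 0.02 = $179.46
Charitable contribution: $249.64
Total deductions = $89.73 + $448.65 + $179.46 + $249.64 = $967.48
Net pay = $8,973.06 − $967.48 = $8,005.58

$8,005.58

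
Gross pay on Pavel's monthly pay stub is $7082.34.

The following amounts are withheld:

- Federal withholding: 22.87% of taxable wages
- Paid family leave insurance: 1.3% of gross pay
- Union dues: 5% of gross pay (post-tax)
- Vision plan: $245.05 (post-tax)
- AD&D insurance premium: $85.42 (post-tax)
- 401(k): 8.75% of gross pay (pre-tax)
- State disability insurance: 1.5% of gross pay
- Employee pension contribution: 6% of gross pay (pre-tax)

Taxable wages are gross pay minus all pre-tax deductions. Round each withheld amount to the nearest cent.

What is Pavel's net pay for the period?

$3773.98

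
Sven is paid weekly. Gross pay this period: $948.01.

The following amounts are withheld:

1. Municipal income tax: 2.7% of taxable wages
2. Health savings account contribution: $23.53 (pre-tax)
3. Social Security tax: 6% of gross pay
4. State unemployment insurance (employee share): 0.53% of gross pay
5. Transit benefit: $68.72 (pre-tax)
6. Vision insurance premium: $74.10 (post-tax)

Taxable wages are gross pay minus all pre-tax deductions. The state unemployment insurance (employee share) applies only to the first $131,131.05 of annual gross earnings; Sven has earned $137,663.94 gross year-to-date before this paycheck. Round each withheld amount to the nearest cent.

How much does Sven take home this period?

Transit benefit: $68.72
Health savings account contribution: $23.53
Pre-tax total = $68.72 + $23.53 = $92.25
Taxable wages = $948.01 − $92.25 = $855.76
Municipal income tax: $855.76 × 0.027 = $23.11
State unemployment insurance (employee share): annual cap $131,131.05 already reached (YTD $137,663.94), so $0.00
Social Security tax: $948.01 × 0.06 = $56.88
Vision insurance premium: $74.10
Total deductions = $68.72 + $23.53 + $23.11 + $0.00 + $56.88 + $74.10 = $246.34
Net pay = $948.01 − $246.34 = $701.67

$701.67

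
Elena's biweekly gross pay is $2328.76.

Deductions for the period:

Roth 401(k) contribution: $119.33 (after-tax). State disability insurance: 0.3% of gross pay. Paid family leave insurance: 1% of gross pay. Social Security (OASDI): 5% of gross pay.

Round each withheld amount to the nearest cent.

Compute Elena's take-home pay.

$2062.71

State disability insurance: $2328.76 × 0.003 = $6.99
Paid family leave insurance: $2328.76 × 0.01 = $23.29
Social Security (OASDI): $2328.76 × 0.05 = $116.44
Roth 401(k) contribution: $119.33
Total deductions = $6.99 + $23.29 + $116.44 + $119.33 = $266.05
Net pay = $2328.76 − $266.05 = $2062.71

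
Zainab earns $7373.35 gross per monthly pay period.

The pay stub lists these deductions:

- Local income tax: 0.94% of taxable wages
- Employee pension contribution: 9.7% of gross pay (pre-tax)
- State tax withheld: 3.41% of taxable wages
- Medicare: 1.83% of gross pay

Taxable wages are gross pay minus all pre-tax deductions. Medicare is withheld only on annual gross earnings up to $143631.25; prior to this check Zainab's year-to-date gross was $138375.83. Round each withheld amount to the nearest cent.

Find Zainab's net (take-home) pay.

$6272.34

Employee pension contribution: $7373.35 × 0.097 = $715.21
Taxable wages = $7373.35 − $715.21 = $6658.14
State tax withheld: $6658.14 × 0.0341 = $227.04
Local income tax: $6658.14 × 0.0094 = $62.59
Medicare: only $143631.25 − $138375.83 = $5255.42 of this check is subject → $5255.42 × 0.0183 = $96.17
Total deductions = $715.21 + $227.04 + $62.59 + $96.17 = $1101.01
Net pay = $7373.35 − $1101.01 = $6272.34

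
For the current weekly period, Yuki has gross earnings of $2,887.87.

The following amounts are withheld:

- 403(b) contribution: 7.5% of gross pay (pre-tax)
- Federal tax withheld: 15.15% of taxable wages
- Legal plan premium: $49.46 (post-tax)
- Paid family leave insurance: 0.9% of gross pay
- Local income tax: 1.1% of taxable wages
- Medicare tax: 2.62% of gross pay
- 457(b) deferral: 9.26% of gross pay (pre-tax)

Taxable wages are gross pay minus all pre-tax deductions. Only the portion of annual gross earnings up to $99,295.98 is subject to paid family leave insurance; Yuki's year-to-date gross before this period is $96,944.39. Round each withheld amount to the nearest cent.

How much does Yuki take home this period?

403(b) contribution: $2,887.87 × 0.075 = $216.59
457(b) deferral: $2,887.87 × 0.0926 = $267.42
Pre-tax total = $216.59 + $267.42 = $484.01
Taxable wages = $2,887.87 − $484.01 = $2,403.86
Federal tax withheld: $2,403.86 × 0.1515 = $364.18
Local income tax: $2,403.86 × 0.011 = $26.44
Paid family leave insurance: only $99,295.98 − $96,944.39 = $2,351.59 of this check is subject → $2,351.59 × 0.009 = $21.16
Medicare tax: $2,887.87 × 0.0262 = $75.66
Legal plan premium: $49.46
Total deductions = $216.59 + $267.42 + $364.18 + $26.44 + $21.16 + $75.66 + $49.46 = $1,020.91
Net pay = $2,887.87 − $1,020.91 = $1,866.96

$1,866.96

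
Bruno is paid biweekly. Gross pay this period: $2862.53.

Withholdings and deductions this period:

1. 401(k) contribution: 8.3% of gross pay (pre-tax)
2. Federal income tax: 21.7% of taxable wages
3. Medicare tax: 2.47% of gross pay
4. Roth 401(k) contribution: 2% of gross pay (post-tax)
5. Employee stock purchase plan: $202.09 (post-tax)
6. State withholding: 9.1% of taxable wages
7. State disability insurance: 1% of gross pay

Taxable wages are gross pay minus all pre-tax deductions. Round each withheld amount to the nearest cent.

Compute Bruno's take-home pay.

401(k) contribution: $2862.53 × 0.083 = $237.59
Taxable wages = $2862.53 − $237.59 = $2624.94
State withholding: $2624.94 × 0.091 = $238.87
Federal income tax: $2624.94 × 0.217 = $569.61
Medicare tax: $2862.53 × 0.0247 = $70.70
State disability insurance: $2862.53 × 0.01 = $28.63
Roth 401(k) contribution: $2862.53 × 0.02 = $57.25
Employee stock purchase plan: $202.09
Total deductions = $237.59 + $238.87 + $569.61 + $70.70 + $28.63 + $57.25 + $202.09 = $1404.74
Net pay = $2862.53 − $1404.74 = $1457.79

$1457.79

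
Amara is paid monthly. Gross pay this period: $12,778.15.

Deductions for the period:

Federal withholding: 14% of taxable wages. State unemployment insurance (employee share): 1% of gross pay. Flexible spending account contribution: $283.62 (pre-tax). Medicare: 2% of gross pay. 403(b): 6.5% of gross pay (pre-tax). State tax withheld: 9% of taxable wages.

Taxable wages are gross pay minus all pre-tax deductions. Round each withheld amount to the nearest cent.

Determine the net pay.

403(b): $12,778.15 × 0.065 = $830.58
Flexible spending account contribution: $283.62
Pre-tax total = $830.58 + $283.62 = $1,114.20
Taxable wages = $12,778.15 − $1,114.20 = $11,663.95
Federal withholding: $11,663.95 × 0.14 = $1,632.95
State tax withheld: $11,663.95 × 0.09 = $1,049.76
State unemployment insurance (employee share): $12,778.15 × 0.01 = $127.78
Medicare: $12,778.15 × 0.02 = $255.56
Total deductions = $830.58 + $283.62 + $1,632.95 + $1,049.76 + $127.78 + $255.56 = $4,180.25
Net pay = $12,778.15 − $4,180.25 = $8,597.90

$8,597.90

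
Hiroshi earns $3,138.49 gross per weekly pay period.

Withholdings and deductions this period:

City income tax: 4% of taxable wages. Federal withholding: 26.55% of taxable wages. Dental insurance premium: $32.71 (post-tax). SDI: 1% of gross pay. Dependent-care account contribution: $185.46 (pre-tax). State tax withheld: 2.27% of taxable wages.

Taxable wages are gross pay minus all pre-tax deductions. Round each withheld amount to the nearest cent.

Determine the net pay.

$1,919.76

Dependent-care account contribution: $185.46
Taxable wages = $3,138.49 − $185.46 = $2,953.03
Federal withholding: $2,953.03 × 0.2655 = $784.03
City income tax: $2,953.03 × 0.04 = $118.12
State tax withheld: $2,953.03 × 0.0227 = $67.03
SDI: $3,138.49 × 0.01 = $31.38
Dental insurance premium: $32.71
Total deductions = $185.46 + $784.03 + $118.12 + $67.03 + $31.38 + $32.71 = $1,218.73
Net pay = $3,138.49 − $1,218.73 = $1,919.76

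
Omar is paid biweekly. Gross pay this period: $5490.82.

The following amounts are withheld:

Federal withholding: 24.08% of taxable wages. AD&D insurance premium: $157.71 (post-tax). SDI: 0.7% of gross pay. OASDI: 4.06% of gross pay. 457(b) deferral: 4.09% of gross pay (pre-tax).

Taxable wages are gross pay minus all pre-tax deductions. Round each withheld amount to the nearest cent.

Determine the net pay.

457(b) deferral: $5490.82 × 0.0409 = $224.57
Taxable wages = $5490.82 − $224.57 = $5266.25
Federal withholding: $5266.25 × 0.2408 = $1268.11
SDI: $5490.82 × 0.007 = $38.44
OASDI: $5490.82 × 0.0406 = $222.93
AD&D insurance premium: $157.71
Total deductions = $224.57 + $1268.11 + $38.44 + $222.93 + $157.71 = $1911.76
Net pay = $5490.82 − $1911.76 = $3579.06

$3579.06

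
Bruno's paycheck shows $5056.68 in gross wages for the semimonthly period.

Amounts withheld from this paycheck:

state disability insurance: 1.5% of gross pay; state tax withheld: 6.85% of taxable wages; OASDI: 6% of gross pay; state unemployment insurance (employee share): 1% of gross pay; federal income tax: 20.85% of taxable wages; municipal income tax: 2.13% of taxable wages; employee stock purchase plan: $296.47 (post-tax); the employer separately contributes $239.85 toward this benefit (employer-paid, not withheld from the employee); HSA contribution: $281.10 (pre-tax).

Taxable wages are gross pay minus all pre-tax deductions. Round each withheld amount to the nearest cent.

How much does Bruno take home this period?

$2624.73

HSA contribution: $281.10
Taxable wages = $5056.68 − $281.10 = $4775.58
Federal income tax: $4775.58 × 0.2085 = $995.71
Municipal income tax: $4775.58 × 0.0213 = $101.72
State tax withheld: $4775.58 × 0.0685 = $327.13
State disability insurance: $5056.68 × 0.015 = $75.85
OASDI: $5056.68 × 0.06 = $303.40
State unemployment insurance (employee share): $5056.68 × 0.01 = $50.57
Employee stock purchase plan: $296.47
(Employer's $239.85 toward employee stock purchase plan is not withheld from the employee.)
Total deductions = $281.10 + $995.71 + $101.72 + $327.13 + $75.85 + $303.40 + $50.57 + $296.47 = $2431.95
Net pay = $5056.68 − $2431.95 = $2624.73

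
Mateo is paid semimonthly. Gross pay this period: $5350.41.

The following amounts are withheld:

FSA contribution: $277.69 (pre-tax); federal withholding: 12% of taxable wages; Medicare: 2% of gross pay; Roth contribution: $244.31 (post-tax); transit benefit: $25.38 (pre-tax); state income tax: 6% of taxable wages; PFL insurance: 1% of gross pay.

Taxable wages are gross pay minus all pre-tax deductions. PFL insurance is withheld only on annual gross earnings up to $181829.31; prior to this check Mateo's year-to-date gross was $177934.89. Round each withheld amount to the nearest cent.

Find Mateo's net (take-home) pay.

FSA contribution: $277.69
Transit benefit: $25.38
Pre-tax total = $277.69 + $25.38 = $303.07
Taxable wages = $5350.41 − $303.07 = $5047.34
State income tax: $5047.34 × 0.06 = $302.84
Federal withholding: $5047.34 × 0.12 = $605.68
Medicare: $5350.41 × 0.02 = $107.01
PFL insurance: only $181829.31 − $177934.89 = $3894.42 of this check is subject → $3894.42 × 0.01 = $38.94
Roth contribution: $244.31
Total deductions = $277.69 + $25.38 + $302.84 + $605.68 + $107.01 + $38.94 + $244.31 = $1601.85
Net pay = $5350.41 − $1601.85 = $3748.56

$3748.56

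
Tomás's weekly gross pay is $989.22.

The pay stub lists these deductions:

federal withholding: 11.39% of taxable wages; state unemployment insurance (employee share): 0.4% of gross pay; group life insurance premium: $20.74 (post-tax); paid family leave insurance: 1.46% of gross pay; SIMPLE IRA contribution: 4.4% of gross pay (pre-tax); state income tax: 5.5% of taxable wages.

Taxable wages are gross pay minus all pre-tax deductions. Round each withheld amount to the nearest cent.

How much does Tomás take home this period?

SIMPLE IRA contribution: $989.22 × 0.044 = $43.53
Taxable wages = $989.22 − $43.53 = $945.69
State income tax: $945.69 × 0.055 = $52.01
Federal withholding: $945.69 × 0.1139 = $107.71
Paid family leave insurance: $989.22 × 0.0146 = $14.44
State unemployment insurance (employee share): $989.22 × 0.004 = $3.96
Group life insurance premium: $20.74
Total deductions = $43.53 + $52.01 + $107.71 + $14.44 + $3.96 + $20.74 = $242.39
Net pay = $989.22 − $242.39 = $746.83

$746.83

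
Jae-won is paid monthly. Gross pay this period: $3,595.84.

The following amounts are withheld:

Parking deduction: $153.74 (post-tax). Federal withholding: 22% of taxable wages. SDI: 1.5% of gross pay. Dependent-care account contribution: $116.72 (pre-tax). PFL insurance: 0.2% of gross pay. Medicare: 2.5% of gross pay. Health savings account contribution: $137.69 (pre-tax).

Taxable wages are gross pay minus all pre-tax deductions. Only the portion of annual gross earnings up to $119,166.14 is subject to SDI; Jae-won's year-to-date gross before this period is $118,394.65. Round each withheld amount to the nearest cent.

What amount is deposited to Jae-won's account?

$2,343.92

Dependent-care account contribution: $116.72
Health savings account contribution: $137.69
Pre-tax total = $116.72 + $137.69 = $254.41
Taxable wages = $3,595.84 − $254.41 = $3,341.43
Federal withholding: $3,341.43 × 0.22 = $735.11
SDI: only $119,166.14 − $118,394.65 = $771.49 of this check is subject → $771.49 × 0.015 = $11.57
Medicare: $3,595.84 × 0.025 = $89.90
PFL insurance: $3,595.84 × 0.002 = $7.19
Parking deduction: $153.74
Total deductions = $116.72 + $137.69 + $735.11 + $11.57 + $89.90 + $7.19 + $153.74 = $1,251.92
Net pay = $3,595.84 − $1,251.92 = $2,343.92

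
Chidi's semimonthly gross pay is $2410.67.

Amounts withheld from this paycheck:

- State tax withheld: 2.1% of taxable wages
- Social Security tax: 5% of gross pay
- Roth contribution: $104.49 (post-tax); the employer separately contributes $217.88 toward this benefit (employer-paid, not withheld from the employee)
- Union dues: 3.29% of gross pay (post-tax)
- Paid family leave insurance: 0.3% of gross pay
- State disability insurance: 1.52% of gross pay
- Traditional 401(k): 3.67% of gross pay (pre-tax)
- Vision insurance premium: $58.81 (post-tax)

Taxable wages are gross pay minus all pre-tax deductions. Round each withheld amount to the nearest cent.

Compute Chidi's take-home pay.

Traditional 401(k): $2410.67 × 0.0367 = $88.47
Taxable wages = $2410.67 − $88.47 = $2322.20
State tax withheld: $2322.20 × 0.021 = $48.77
State disability insurance: $2410.67 × 0.0152 = $36.64
Paid family leave insurance: $2410.67 × 0.003 = $7.23
Social Security tax: $2410.67 × 0.05 = $120.53
Vision insurance premium: $58.81
Union dues: $2410.67 × 0.0329 = $79.31
Roth contribution: $104.49
(Employer's $217.88 toward Roth contribution is not withheld from the employee.)
Total deductions = $88.47 + $48.77 + $36.64 + $7.23 + $120.53 + $58.81 + $79.31 + $104.49 = $544.25
Net pay = $2410.67 − $544.25 = $1866.42

$1866.42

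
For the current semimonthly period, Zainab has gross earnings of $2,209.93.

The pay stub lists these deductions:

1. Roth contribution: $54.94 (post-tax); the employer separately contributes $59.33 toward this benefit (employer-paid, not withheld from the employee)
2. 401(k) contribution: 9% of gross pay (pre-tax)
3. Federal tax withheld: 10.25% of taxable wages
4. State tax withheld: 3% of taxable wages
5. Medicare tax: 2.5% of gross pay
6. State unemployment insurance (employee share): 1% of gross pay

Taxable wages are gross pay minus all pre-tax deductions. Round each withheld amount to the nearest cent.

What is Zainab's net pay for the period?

$1,612.29

401(k) contribution: $2,209.93 × 0.09 = $198.89
Taxable wages = $2,209.93 − $198.89 = $2,011.04
State tax withheld: $2,011.04 × 0.03 = $60.33
Federal tax withheld: $2,011.04 × 0.1025 = $206.13
Medicare tax: $2,209.93 × 0.025 = $55.25
State unemployment insurance (employee share): $2,209.93 × 0.01 = $22.10
Roth contribution: $54.94
(Employer's $59.33 toward Roth contribution is not withheld from the employee.)
Total deductions = $198.89 + $60.33 + $206.13 + $55.25 + $22.10 + $54.94 = $597.64
Net pay = $2,209.93 − $597.64 = $1,612.29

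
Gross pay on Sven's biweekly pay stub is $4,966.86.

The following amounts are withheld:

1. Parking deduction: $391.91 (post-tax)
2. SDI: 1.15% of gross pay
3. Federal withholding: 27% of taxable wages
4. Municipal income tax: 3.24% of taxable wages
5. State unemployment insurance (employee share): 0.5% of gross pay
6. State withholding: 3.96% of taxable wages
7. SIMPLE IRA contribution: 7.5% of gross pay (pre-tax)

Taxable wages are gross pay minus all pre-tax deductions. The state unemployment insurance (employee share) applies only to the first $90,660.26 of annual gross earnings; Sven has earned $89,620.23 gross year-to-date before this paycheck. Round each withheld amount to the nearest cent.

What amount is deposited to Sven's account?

$2,568.85

SIMPLE IRA contribution: $4,966.86 × 0.075 = $372.51
Taxable wages = $4,966.86 − $372.51 = $4,594.35
Federal withholding: $4,594.35 × 0.27 = $1,240.47
Municipal income tax: $4,594.35 × 0.0324 = $148.86
State withholding: $4,594.35 × 0.0396 = $181.94
SDI: $4,966.86 × 0.0115 = $57.12
State unemployment insurance (employee share): only $90,660.26 − $89,620.23 = $1,040.03 of this check is subject → $1,040.03 × 0.005 = $5.20
Parking deduction: $391.91
Total deductions = $372.51 + $1,240.47 + $148.86 + $181.94 + $57.12 + $5.20 + $391.91 = $2,398.01
Net pay = $4,966.86 − $2,398.01 = $2,568.85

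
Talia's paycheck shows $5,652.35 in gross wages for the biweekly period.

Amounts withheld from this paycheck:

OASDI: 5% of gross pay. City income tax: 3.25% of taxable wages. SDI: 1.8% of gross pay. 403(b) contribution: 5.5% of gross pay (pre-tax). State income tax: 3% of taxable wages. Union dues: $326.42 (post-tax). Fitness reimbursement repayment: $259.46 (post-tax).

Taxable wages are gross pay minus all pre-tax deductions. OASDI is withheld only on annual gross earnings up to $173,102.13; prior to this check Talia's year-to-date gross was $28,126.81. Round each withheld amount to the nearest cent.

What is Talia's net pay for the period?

$4,037.39

403(b) contribution: $5,652.35 × 0.055 = $310.88
Taxable wages = $5,652.35 − $310.88 = $5,341.47
State income tax: $5,341.47 × 0.03 = $160.24
City income tax: $5,341.47 × 0.0325 = $173.60
SDI: $5,652.35 × 0.018 = $101.74
OASDI: cap not yet reached, full $5,652.35 is subject → $5,652.35 × 0.05 = $282.62
Union dues: $326.42
Fitness reimbursement repayment: $259.46
Total deductions = $310.88 + $160.24 + $173.60 + $101.74 + $282.62 + $326.42 + $259.46 = $1,614.96
Net pay = $5,652.35 − $1,614.96 = $4,037.39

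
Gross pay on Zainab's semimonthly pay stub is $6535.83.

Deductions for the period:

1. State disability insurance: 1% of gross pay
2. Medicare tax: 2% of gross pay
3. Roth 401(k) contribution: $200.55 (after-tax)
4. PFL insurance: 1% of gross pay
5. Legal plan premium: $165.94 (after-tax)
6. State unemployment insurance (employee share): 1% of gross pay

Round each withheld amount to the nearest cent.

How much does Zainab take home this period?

$5842.54

Medicare tax: $6535.83 × 0.02 = $130.72
PFL insurance: $6535.83 × 0.01 = $65.36
State unemployment insurance (employee share): $6535.83 × 0.01 = $65.36
State disability insurance: $6535.83 × 0.01 = $65.36
Legal plan premium: $165.94
Roth 401(k) contribution: $200.55
Total deductions = $130.72 + $65.36 + $65.36 + $65.36 + $165.94 + $200.55 = $693.29
Net pay = $6535.83 − $693.29 = $5842.54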